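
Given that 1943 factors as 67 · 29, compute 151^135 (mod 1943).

22

Mod 67: 151 ≡ 17; by Fermat, exponent reduces to 135 mod 66 = 3; 17^3 ≡ 22 (mod 67).
Mod 29: 151 ≡ 6; by Fermat, exponent reduces to 135 mod 28 = 23; 6^23 ≡ 22 (mod 29).
Combine by CRT: x ≡ 22 (mod 67), x ≡ 22 (mod 29) ⇒ x ≡ 22 (mod 1943).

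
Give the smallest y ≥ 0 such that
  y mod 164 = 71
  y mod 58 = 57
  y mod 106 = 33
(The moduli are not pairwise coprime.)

gcd(164, 58) = 2 and 2 | (57 − 71), so the pair is consistent; merging gives y ≡ 2203 (mod 4756), where 4756 = lcm(164, 58).
gcd(4756, 106) = 2 and 2 | (33 − 2203), so the pair is consistent; merging gives y ≡ 235247 (mod 252068), where 252068 = lcm(4756, 106).
The solution is unique modulo lcm(164, 58, 106) = 252068.

235247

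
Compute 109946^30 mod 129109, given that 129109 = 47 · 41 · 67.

Mod 47: 109946 ≡ 13; 13^30 ≡ 8 (mod 47).
Mod 41: 109946 ≡ 25; 25^30 ≡ 1 (mod 41).
Mod 67: 109946 ≡ 66; 66^30 ≡ 1 (mod 67).
Combine by CRT: x ≡ 8 (mod 47), x ≡ 1 (mod 41), x ≡ 1 (mod 67) ⇒ x ≡ 43953 (mod 129109).

43953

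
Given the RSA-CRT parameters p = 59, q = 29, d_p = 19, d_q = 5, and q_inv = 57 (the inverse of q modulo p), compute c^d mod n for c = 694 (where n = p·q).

m₁ = c^(d_p) mod p: c ≡ 45 (mod 59), and 45^19 mod 59 = 9.
m₂ = c^(d_q) mod q: c ≡ 27 (mod 29), and 27^5 mod 29 = 26.
h = q_inv·(m₁ − m₂) mod p = 57·(9 − 26) mod 59 = 34.
m = m₂ + h·q = 26 + 34·29 = 1012.

1012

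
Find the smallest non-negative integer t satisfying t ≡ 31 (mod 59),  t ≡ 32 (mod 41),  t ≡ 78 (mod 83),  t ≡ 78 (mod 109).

17940279

From t ≡ 31 (mod 59) write t = 31 + 59s. Substituting into t ≡ 32 (mod 41) gives 59s ≡ 1 (mod 41), and since 18⁻¹ ≡ 16 (mod 41), s ≡ 16. Hence t ≡ 31 + 59·16 = 975 (mod 2419).
From t ≡ 975 (mod 2419) write t = 975 + 2419s. Substituting into t ≡ 78 (mod 83) gives 2419s ≡ 16 (mod 83), and since 12⁻¹ ≡ 7 (mod 83), s ≡ 29. Hence t ≡ 975 + 2419·29 = 71126 (mod 200777).
From t ≡ 71126 (mod 200777) write t = 71126 + 200777s. Substituting into t ≡ 78 (mod 109) gives 200777s ≡ 20 (mod 109), and since 108⁻¹ ≡ 108 (mod 109), s ≡ 89. Hence t ≡ 71126 + 200777·89 = 17940279 (mod 21884693).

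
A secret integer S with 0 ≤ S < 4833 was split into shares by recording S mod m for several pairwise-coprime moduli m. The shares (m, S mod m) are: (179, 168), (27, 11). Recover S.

From S ≡ 168 (mod 179) write S = 168 + 179t. Substituting into S ≡ 11 (mod 27) gives 179t ≡ 5 (mod 27), and since 17⁻¹ ≡ 8 (mod 27), t ≡ 13. Hence S ≡ 168 + 179·13 = 2495 (mod 4833).

2495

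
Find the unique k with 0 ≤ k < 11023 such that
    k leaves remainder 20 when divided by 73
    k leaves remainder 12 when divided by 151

9072

Combine the congruences pairwise.
From k ≡ 20 (mod 73) write k = 20 + 73t. Substituting into k ≡ 12 (mod 151) gives 73t ≡ 143 (mod 151), and since 73⁻¹ ≡ 60 (mod 151), t ≡ 124. Hence k ≡ 20 + 73·124 = 9072 (mod 11023).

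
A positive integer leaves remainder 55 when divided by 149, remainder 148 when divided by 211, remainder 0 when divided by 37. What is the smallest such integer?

46990

The moduli are pairwise coprime; N = 149·211·37 = 1163243.
N/149 = 7807; 7807 ≡ 59 (mod 149); 59·48 ≡ 1, so inverse 48.
N/211 = 5513; 5513 ≡ 27 (mod 211); 27·86 ≡ 1, so inverse 86.
N/37 = 31439; 31439 ≡ 26 (mod 37); 26·10 ≡ 1, so inverse 10.
a ≡ 55·7807·48 + 148·5513·86 + 0·31439·10 = 90779944.
90779944 mod 1163243 = 46990.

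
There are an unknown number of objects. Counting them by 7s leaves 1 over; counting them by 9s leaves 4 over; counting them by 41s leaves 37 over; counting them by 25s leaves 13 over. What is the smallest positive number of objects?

44563

From N ≡ 1 (mod 7) write N = 1 + 7t. Substituting into N ≡ 4 (mod 9) gives 7t ≡ 3 (mod 9), and since 7⁻¹ ≡ 4 (mod 9), t ≡ 3. Hence N ≡ 1 + 7·3 = 22 (mod 63).
From N ≡ 22 (mod 63) write N = 22 + 63t. Substituting into N ≡ 37 (mod 41) gives 63t ≡ 15 (mod 41), and since 22⁻¹ ≡ 28 (mod 41), t ≡ 10. Hence N ≡ 22 + 63·10 = 652 (mod 2583).
From N ≡ 652 (mod 2583) write N = 652 + 2583t. Substituting into N ≡ 13 (mod 25) gives 2583t ≡ 11 (mod 25), and since 8⁻¹ ≡ 22 (mod 25), t ≡ 17. Hence N ≡ 652 + 2583·17 = 44563 (mod 64575).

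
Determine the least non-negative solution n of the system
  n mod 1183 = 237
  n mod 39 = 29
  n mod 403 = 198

20348

gcd(1183, 39) = 13 and 13 | (29 − 237), so the pair is consistent; merging gives n ≡ 2603 (mod 3549), where 3549 = lcm(1183, 39).
gcd(3549, 403) = 13 and 13 | (198 − 2603), so the pair is consistent; merging gives n ≡ 20348 (mod 110019), where 110019 = lcm(3549, 403).
The solution is unique modulo lcm(1183, 39, 403) = 110019.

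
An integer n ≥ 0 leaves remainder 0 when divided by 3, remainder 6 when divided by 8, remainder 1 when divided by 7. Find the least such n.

78

The moduli are pairwise coprime; M = 3·8·7 = 168.
M/3 = 56; 56 ≡ 2 (mod 3); 2·2 ≡ 1, so inverse 2.
M/8 = 21; 21 ≡ 5 (mod 8); 5·5 ≡ 1, so inverse 5.
M/7 = 24; 24 ≡ 3 (mod 7); 3·5 ≡ 1, so inverse 5.
n ≡ 0·56·2 + 6·21·5 + 1·24·5 = 750.
750 mod 168 = 78.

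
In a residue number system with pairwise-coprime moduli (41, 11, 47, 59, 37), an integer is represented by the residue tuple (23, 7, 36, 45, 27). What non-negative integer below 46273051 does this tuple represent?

From x ≡ 23 (mod 41) write x = 23 + 41t. Substituting into x ≡ 7 (mod 11) gives 41t ≡ 6 (mod 11), and since 8⁻¹ ≡ 7 (mod 11), t ≡ 9. Hence x ≡ 23 + 41·9 = 392 (mod 451).
From x ≡ 392 (mod 451) write x = 392 + 451t. Substituting into x ≡ 36 (mod 47) gives 451t ≡ 20 (mod 47), and since 28⁻¹ ≡ 42 (mod 47), t ≡ 41. Hence x ≡ 392 + 451·41 = 18883 (mod 21197).
From x ≡ 18883 (mod 21197) write x = 18883 + 21197t. Substituting into x ≡ 45 (mod 59) gives 21197t ≡ 42 (mod 59), and since 16⁻¹ ≡ 48 (mod 59), t ≡ 10. Hence x ≡ 18883 + 21197·10 = 230853 (mod 1250623).
From x ≡ 230853 (mod 1250623) write x = 230853 + 1250623t. Substituting into x ≡ 27 (mod 37) gives 1250623t ≡ 17 (mod 37), and since 23⁻¹ ≡ 29 (mod 37), t ≡ 12. Hence x ≡ 230853 + 1250623·12 = 15238329 (mod 46273051).

15238329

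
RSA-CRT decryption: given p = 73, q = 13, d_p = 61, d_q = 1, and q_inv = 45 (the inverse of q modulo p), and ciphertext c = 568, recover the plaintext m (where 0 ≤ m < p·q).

217

m₁ = c^(d_p) mod p: c ≡ 57 (mod 73), and 57^61 mod 73 = 71.
m₂ = c^(d_q) mod q: c ≡ 9 (mod 13), and 9^1 mod 13 = 9.
h = q_inv·(m₁ − m₂) mod p = 45·(71 − 9) mod 73 = 16.
m = m₂ + h·q = 9 + 16·13 = 217.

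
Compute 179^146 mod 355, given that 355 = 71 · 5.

Mod 71: 179 ≡ 37; by Fermat, exponent reduces to 146 mod 70 = 6; 37^6 ≡ 48 (mod 71).
Mod 5: 179 ≡ 4; by Fermat, exponent reduces to 146 mod 4 = 2; 4^2 ≡ 1 (mod 5).
Combine by CRT: x ≡ 48 (mod 71), x ≡ 1 (mod 5) ⇒ x ≡ 261 (mod 355).

261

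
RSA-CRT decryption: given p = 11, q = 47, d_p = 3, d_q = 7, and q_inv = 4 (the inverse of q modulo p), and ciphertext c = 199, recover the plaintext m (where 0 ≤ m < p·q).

m₁ = c^(d_p) mod p: c ≡ 1 (mod 11), and 1^3 mod 11 = 1.
m₂ = c^(d_q) mod q: c ≡ 11 (mod 47), and 11^7 mod 47 = 31.
h = q_inv·(m₁ − m₂) mod p = 4·(1 − 31) mod 11 = 1.
m = m₂ + h·q = 31 + 1·47 = 78.

78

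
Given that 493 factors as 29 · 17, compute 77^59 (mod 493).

15

Mod 29: 77 ≡ 19; by Fermat, exponent reduces to 59 mod 28 = 3; 19^3 ≡ 15 (mod 29).
Mod 17: 77 ≡ 9; by Fermat, exponent reduces to 59 mod 16 = 11; 9^11 ≡ 15 (mod 17).
Combine by CRT: x ≡ 15 (mod 29), x ≡ 15 (mod 17) ⇒ x ≡ 15 (mod 493).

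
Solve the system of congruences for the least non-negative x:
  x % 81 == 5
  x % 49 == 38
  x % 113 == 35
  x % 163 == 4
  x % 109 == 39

764467070

From x ≡ 5 (mod 81) write x = 5 + 81t. Substituting into x ≡ 38 (mod 49) gives 81t ≡ 33 (mod 49), and since 32⁻¹ ≡ 23 (mod 49), t ≡ 24. Hence x ≡ 5 + 81·24 = 1949 (mod 3969).
From x ≡ 1949 (mod 3969) write x = 1949 + 3969t. Substituting into x ≡ 35 (mod 113) gives 3969t ≡ 7 (mod 113), and since 14⁻¹ ≡ 105 (mod 113), t ≡ 57. Hence x ≡ 1949 + 3969·57 = 228182 (mod 448497).
From x ≡ 228182 (mod 448497) write x = 228182 + 448497t. Substituting into x ≡ 4 (mod 163) gives 448497t ≡ 22 (mod 163), and since 84⁻¹ ≡ 33 (mod 163), t ≡ 74. Hence x ≡ 228182 + 448497·74 = 33416960 (mod 73105011).
From x ≡ 33416960 (mod 73105011) write x = 33416960 + 73105011t. Substituting into x ≡ 39 (mod 109) gives 73105011t ≡ 81 (mod 109), and since 19⁻¹ ≡ 23 (mod 109), t ≡ 10. Hence x ≡ 33416960 + 73105011·10 = 764467070 (mod 7968446199).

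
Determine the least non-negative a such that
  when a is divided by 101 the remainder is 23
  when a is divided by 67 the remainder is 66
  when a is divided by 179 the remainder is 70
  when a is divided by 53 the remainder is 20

From a ≡ 23 (mod 101) write a = 23 + 101t. Substituting into a ≡ 66 (mod 67) gives 101t ≡ 43 (mod 67), and since 34⁻¹ ≡ 2 (mod 67), t ≡ 19. Hence a ≡ 23 + 101·19 = 1942 (mod 6767).
From a ≡ 1942 (mod 6767) write a = 1942 + 6767t. Substituting into a ≡ 70 (mod 179) gives 6767t ≡ 97 (mod 179), and since 144⁻¹ ≡ 46 (mod 179), t ≡ 166. Hence a ≡ 1942 + 6767·166 = 1125264 (mod 1211293).
From a ≡ 1125264 (mod 1211293) write a = 1125264 + 1211293t. Substituting into a ≡ 20 (mod 53) gives 1211293t ≡ 52 (mod 53), and since 31⁻¹ ≡ 12 (mod 53), t ≡ 41. Hence a ≡ 1125264 + 1211293·41 = 50788277 (mod 64198529).

50788277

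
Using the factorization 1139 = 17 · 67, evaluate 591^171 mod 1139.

531

Mod 17: 591 ≡ 13; by Fermat, exponent reduces to 171 mod 16 = 11; 13^11 ≡ 4 (mod 17).
Mod 67: 591 ≡ 55; by Fermat, exponent reduces to 171 mod 66 = 39; 55^39 ≡ 62 (mod 67).
Combine by CRT: x ≡ 4 (mod 17), x ≡ 62 (mod 67) ⇒ x ≡ 531 (mod 1139).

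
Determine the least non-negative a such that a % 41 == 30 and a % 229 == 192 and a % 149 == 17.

662918

The moduli are pairwise coprime; N = 41·229·149 = 1398961.
N/41 = 34121; 34121 ≡ 9 (mod 41); 9·32 ≡ 1, so inverse 32.
N/229 = 6109; 6109 ≡ 155 (mod 229); 155·164 ≡ 1, so inverse 164.
N/149 = 9389; 9389 ≡ 2 (mod 149); 2·75 ≡ 1, so inverse 75.
a ≡ 30·34121·32 + 192·6109·164 + 17·9389·75 = 237087327.
237087327 mod 1398961 = 662918.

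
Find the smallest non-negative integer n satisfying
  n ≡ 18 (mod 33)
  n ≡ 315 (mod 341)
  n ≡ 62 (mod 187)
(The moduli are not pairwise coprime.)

12591

Combine the congruences pairwise.
gcd(33, 341) = 11 and 11 | (315 − 18), so the pair is consistent; merging gives n ≡ 315 (mod 1023), where 1023 = lcm(33, 341).
gcd(1023, 187) = 11 and 11 | (62 − 315), so the pair is consistent; merging gives n ≡ 12591 (mod 17391), where 17391 = lcm(1023, 187).
The solution is unique modulo lcm(33, 341, 187) = 17391.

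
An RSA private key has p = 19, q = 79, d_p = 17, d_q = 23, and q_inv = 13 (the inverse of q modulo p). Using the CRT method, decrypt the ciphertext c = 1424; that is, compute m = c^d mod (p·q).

151

m₁ = c^(d_p) mod p: c ≡ 18 (mod 19), and 18^17 mod 19 = 18.
m₂ = c^(d_q) mod q: c ≡ 2 (mod 79), and 2^23 mod 79 = 72.
h = q_inv·(m₁ − m₂) mod p = 13·(18 − 72) mod 19 = 1.
m = m₂ + h·q = 72 + 1·79 = 151.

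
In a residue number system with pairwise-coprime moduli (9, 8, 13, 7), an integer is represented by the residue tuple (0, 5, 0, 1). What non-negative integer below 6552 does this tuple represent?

1989

From x ≡ 0 (mod 9) write x = 0 + 9t. Substituting into x ≡ 5 (mod 8) gives 9t ≡ 5 (mod 8), and since 1⁻¹ ≡ 1 (mod 8), t ≡ 5. Hence x ≡ 0 + 9·5 = 45 (mod 72).
From x ≡ 45 (mod 72) write x = 45 + 72t. Substituting into x ≡ 0 (mod 13) gives 72t ≡ 7 (mod 13), and since 7⁻¹ ≡ 2 (mod 13), t ≡ 1. Hence x ≡ 45 + 72·1 = 117 (mod 936).
From x ≡ 117 (mod 936) write x = 117 + 936t. Substituting into x ≡ 1 (mod 7) gives 936t ≡ 3 (mod 7), and since 5⁻¹ ≡ 3 (mod 7), t ≡ 2. Hence x ≡ 117 + 936·2 = 1989 (mod 6552).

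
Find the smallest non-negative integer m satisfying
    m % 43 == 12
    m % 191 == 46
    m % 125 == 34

132409

Combine the congruences pairwise.
From m ≡ 12 (mod 43) write m = 12 + 43t. Substituting into m ≡ 46 (mod 191) gives 43t ≡ 34 (mod 191), and since 43⁻¹ ≡ 40 (mod 191), t ≡ 23. Hence m ≡ 12 + 43·23 = 1001 (mod 8213).
From m ≡ 1001 (mod 8213) write m = 1001 + 8213t. Substituting into m ≡ 34 (mod 125) gives 8213t ≡ 33 (mod 125), and since 88⁻¹ ≡ 27 (mod 125), t ≡ 16. Hence m ≡ 1001 + 8213·16 = 132409 (mod 1026625).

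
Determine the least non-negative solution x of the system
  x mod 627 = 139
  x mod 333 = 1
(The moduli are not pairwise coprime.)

gcd(627, 333) = 3 and 3 | (1 − 139), so the pair is consistent; merging gives x ≡ 66601 (mod 69597), where 69597 = lcm(627, 333).
The solution is unique modulo lcm(627, 333) = 69597.

66601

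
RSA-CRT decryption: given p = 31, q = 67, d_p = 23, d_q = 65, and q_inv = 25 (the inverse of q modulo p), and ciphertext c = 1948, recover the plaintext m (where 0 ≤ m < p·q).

m₁ = c^(d_p) mod p: c ≡ 26 (mod 31), and 26^23 mod 31 = 6.
m₂ = c^(d_q) mod q: c ≡ 5 (mod 67), and 5^65 mod 67 = 27.
h = q_inv·(m₁ − m₂) mod p = 25·(6 − 27) mod 31 = 2.
m = m₂ + h·q = 27 + 2·67 = 161.

161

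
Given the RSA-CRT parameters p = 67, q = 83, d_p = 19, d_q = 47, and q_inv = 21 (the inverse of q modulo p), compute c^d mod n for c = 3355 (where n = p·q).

m₁ = c^(d_p) mod p: c ≡ 5 (mod 67), and 5^19 mod 67 = 52.
m₂ = c^(d_q) mod q: c ≡ 35 (mod 83), and 35^47 mod 83 = 32.
h = q_inv·(m₁ − m₂) mod p = 21·(52 − 32) mod 67 = 18.
m = m₂ + h·q = 32 + 18·83 = 1526.

1526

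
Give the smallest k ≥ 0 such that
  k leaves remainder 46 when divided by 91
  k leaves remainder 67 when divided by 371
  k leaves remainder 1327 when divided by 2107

1219173

gcd(91, 371) = 7 and 7 | (67 − 46), so the pair is consistent; merging gives k ≡ 3777 (mod 4823), where 4823 = lcm(91, 371).
gcd(4823, 2107) = 7 and 7 | (1327 − 3777), so the pair is consistent; merging gives k ≡ 1219173 (mod 1451723), where 1451723 = lcm(4823, 2107).
The solution is unique modulo lcm(91, 371, 2107) = 1451723.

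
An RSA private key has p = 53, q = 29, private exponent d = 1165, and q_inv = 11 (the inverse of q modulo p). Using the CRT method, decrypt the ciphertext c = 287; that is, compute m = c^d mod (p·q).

d_p = d mod (p−1) = 1165 mod 52 = 21; d_q = d mod (q−1) = 17.
m₁ = c^(d_p) mod p: c ≡ 22 (mod 53), and 22^21 mod 53 = 50.
m₂ = c^(d_q) mod q: c ≡ 26 (mod 29), and 26^17 mod 29 = 27.
h = q_inv·(m₁ − m₂) mod p = 11·(50 − 27) mod 53 = 41.
m = m₂ + h·q = 27 + 41·29 = 1216.

1216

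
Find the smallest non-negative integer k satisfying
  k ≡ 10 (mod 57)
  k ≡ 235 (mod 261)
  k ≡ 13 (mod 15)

21898

gcd(57, 261) = 3 and 3 | (235 − 10), so the pair is consistent; merging gives k ≡ 2062 (mod 4959), where 4959 = lcm(57, 261).
gcd(4959, 15) = 3 and 3 | (13 − 2062), so the pair is consistent; merging gives k ≡ 21898 (mod 24795), where 24795 = lcm(4959, 15).
The solution is unique modulo lcm(57, 261, 15) = 24795.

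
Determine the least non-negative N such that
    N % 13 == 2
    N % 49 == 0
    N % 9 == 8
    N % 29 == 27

The moduli are pairwise coprime; M = 13·49·9·29 = 166257.
M/13 = 12789; 12789 ≡ 10 (mod 13); 10·4 ≡ 1, so inverse 4.
M/49 = 3393; 3393 ≡ 12 (mod 49); 12·45 ≡ 1, so inverse 45.
M/9 = 18473; 18473 ≡ 5 (mod 9); 5·2 ≡ 1, so inverse 2.
M/29 = 5733; 5733 ≡ 20 (mod 29); 20·16 ≡ 1, so inverse 16.
N ≡ 2·12789·4 + 0·3393·45 + 8·18473·2 + 27·5733·16 = 2874536.
2874536 mod 166257 = 48167.

48167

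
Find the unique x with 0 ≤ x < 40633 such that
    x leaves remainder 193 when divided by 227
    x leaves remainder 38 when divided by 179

Combine the congruences pairwise.
From x ≡ 193 (mod 227) write x = 193 + 227t. Substituting into x ≡ 38 (mod 179) gives 227t ≡ 24 (mod 179), and since 48⁻¹ ≡ 138 (mod 179), t ≡ 90. Hence x ≡ 193 + 227·90 = 20623 (mod 40633).

20623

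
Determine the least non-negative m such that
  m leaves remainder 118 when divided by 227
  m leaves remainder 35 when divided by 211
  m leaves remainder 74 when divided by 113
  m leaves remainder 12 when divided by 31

From m ≡ 118 (mod 227) write m = 118 + 227t. Substituting into m ≡ 35 (mod 211) gives 227t ≡ 128 (mod 211), and since 16⁻¹ ≡ 66 (mod 211), t ≡ 8. Hence m ≡ 118 + 227·8 = 1934 (mod 47897).
From m ≡ 1934 (mod 47897) write m = 1934 + 47897t. Substituting into m ≡ 74 (mod 113) gives 47897t ≡ 61 (mod 113), and since 98⁻¹ ≡ 15 (mod 113), t ≡ 11. Hence m ≡ 1934 + 47897·11 = 528801 (mod 5412361).
From m ≡ 528801 (mod 5412361) write m = 528801 + 5412361t. Substituting into m ≡ 12 (mod 31) gives 5412361t ≡ 9 (mod 31), and since 9⁻¹ ≡ 7 (mod 31), t ≡ 1. Hence m ≡ 528801 + 5412361·1 = 5941162 (mod 167783191).

5941162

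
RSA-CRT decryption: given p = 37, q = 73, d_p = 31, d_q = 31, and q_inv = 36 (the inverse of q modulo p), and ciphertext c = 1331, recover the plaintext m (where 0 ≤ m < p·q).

1220

m₁ = c^(d_p) mod p: c ≡ 36 (mod 37), and 36^31 mod 37 = 36.
m₂ = c^(d_q) mod q: c ≡ 17 (mod 73), and 17^31 mod 73 = 52.
h = q_inv·(m₁ − m₂) mod p = 36·(36 − 52) mod 37 = 16.
m = m₂ + h·q = 52 + 16·73 = 1220.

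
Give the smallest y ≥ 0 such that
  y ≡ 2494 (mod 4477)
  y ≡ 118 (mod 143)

Combine the congruences pairwise.
gcd(4477, 143) = 11 and 11 | (118 − 2494), so the pair is consistent; merging gives y ≡ 51741 (mod 58201), where 58201 = lcm(4477, 143).
The solution is unique modulo lcm(4477, 143) = 58201.

51741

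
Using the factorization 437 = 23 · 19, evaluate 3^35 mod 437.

32

Mod 23: 3 ≡ 3; by Fermat, exponent reduces to 35 mod 22 = 13; 3^13 ≡ 9 (mod 23).
Mod 19: 3 ≡ 3; by Fermat, exponent reduces to 35 mod 18 = 17; 3^17 ≡ 13 (mod 19).
Combine by CRT: x ≡ 9 (mod 23), x ≡ 13 (mod 19) ⇒ x ≡ 32 (mod 437).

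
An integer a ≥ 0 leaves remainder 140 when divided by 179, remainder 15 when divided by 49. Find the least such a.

From a ≡ 140 (mod 179) write a = 140 + 179t. Substituting into a ≡ 15 (mod 49) gives 179t ≡ 22 (mod 49), and since 32⁻¹ ≡ 23 (mod 49), t ≡ 16. Hence a ≡ 140 + 179·16 = 3004 (mod 8771).

3004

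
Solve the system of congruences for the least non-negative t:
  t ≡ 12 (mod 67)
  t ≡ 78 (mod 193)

From t ≡ 12 (mod 67) write t = 12 + 67s. Substituting into t ≡ 78 (mod 193) gives 67s ≡ 66 (mod 193), and since 67⁻¹ ≡ 121 (mod 193), s ≡ 73. Hence t ≡ 12 + 67·73 = 4903 (mod 12931).

4903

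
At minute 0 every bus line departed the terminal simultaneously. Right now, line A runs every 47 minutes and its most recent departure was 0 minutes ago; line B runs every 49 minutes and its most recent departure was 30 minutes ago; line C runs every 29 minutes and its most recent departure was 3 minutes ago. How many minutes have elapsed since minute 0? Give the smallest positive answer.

1598

The moduli are pairwise coprime; N = 47·49·29 = 66787.
N/47 = 1421; 1421 ≡ 11 (mod 47); 11·30 ≡ 1, so inverse 30.
N/49 = 1363; 1363 ≡ 40 (mod 49); 40·38 ≡ 1, so inverse 38.
N/29 = 2303; 2303 ≡ 12 (mod 29); 12·17 ≡ 1, so inverse 17.
t ≡ 0·1421·30 + 30·1363·38 + 3·2303·17 = 1671273.
1671273 mod 66787 = 1598.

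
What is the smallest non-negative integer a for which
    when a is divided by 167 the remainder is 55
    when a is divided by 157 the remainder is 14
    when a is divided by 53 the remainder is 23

From a ≡ 55 (mod 167) write a = 55 + 167t. Substituting into a ≡ 14 (mod 157) gives 167t ≡ 116 (mod 157), and since 10⁻¹ ≡ 110 (mod 157), t ≡ 43. Hence a ≡ 55 + 167·43 = 7236 (mod 26219).
From a ≡ 7236 (mod 26219) write a = 7236 + 26219t. Substituting into a ≡ 23 (mod 53) gives 26219t ≡ 48 (mod 53), and since 37⁻¹ ≡ 43 (mod 53), t ≡ 50. Hence a ≡ 7236 + 26219·50 = 1318186 (mod 1389607).

1318186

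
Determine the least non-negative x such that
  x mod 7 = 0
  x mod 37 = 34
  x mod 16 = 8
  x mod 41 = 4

101192

The moduli are pairwise coprime; N = 7·37·16·41 = 169904.
N/7 = 24272; 24272 ≡ 3 (mod 7); 3·5 ≡ 1, so inverse 5.
N/37 = 4592; 4592 ≡ 4 (mod 37); 4·28 ≡ 1, so inverse 28.
N/16 = 10619; 10619 ≡ 11 (mod 16); 11·3 ≡ 1, so inverse 3.
N/41 = 4144; 4144 ≡ 3 (mod 41); 3·14 ≡ 1, so inverse 14.
x ≡ 0·24272·5 + 34·4592·28 + 8·10619·3 + 4·4144·14 = 4858504.
4858504 mod 169904 = 101192.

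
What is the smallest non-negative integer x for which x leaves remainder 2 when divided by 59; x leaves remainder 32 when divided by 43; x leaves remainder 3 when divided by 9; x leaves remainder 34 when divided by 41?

523686

The moduli are pairwise coprime; N = 59·43·9·41 = 936153.
N/59 = 15867; 15867 ≡ 55 (mod 59); 55·44 ≡ 1, so inverse 44.
N/43 = 21771; 21771 ≡ 13 (mod 43); 13·10 ≡ 1, so inverse 10.
N/9 = 104017; 104017 ≡ 4 (mod 9); 4·7 ≡ 1, so inverse 7.
N/41 = 22833; 22833 ≡ 37 (mod 41); 37·10 ≡ 1, so inverse 10.
x ≡ 2·15867·44 + 32·21771·10 + 3·104017·7 + 34·22833·10 = 18310593.
18310593 mod 936153 = 523686.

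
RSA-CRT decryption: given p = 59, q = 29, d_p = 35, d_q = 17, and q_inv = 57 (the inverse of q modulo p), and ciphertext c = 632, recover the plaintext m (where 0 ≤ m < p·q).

393

m₁ = c^(d_p) mod p: c ≡ 42 (mod 59), and 42^35 mod 59 = 39.
m₂ = c^(d_q) mod q: c ≡ 23 (mod 29), and 23^17 mod 29 = 16.
h = q_inv·(m₁ − m₂) mod p = 57·(39 − 16) mod 59 = 13.
m = m₂ + h·q = 16 + 13·29 = 393.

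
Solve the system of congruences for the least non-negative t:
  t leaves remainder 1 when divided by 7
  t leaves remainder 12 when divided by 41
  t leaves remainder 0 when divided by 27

6777

The moduli are pairwise coprime; N = 7·41·27 = 7749.
N/7 = 1107; 1107 ≡ 1 (mod 7), inverse 1.
N/41 = 189; 189 ≡ 25 (mod 41); 25·23 ≡ 1, so inverse 23.
N/27 = 287; 287 ≡ 17 (mod 27); 17·8 ≡ 1, so inverse 8.
t ≡ 1·1107·1 + 12·189·23 + 0·287·8 = 53271.
53271 mod 7749 = 6777.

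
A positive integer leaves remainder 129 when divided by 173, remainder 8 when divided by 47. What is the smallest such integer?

5319

From k ≡ 129 (mod 173) write k = 129 + 173t. Substituting into k ≡ 8 (mod 47) gives 173t ≡ 20 (mod 47), and since 32⁻¹ ≡ 25 (mod 47), t ≡ 30. Hence k ≡ 129 + 173·30 = 5319 (mod 8131).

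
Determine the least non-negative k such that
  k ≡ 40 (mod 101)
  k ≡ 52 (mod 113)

From k ≡ 40 (mod 101) write k = 40 + 101t. Substituting into k ≡ 52 (mod 113) gives 101t ≡ 12 (mod 113), and since 101⁻¹ ≡ 47 (mod 113), t ≡ 112. Hence k ≡ 40 + 101·112 = 11352 (mod 11413).

11352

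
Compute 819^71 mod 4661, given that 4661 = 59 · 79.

3005

Mod 59: 819 ≡ 52; by Fermat, exponent reduces to 71 mod 58 = 13; 52^13 ≡ 55 (mod 59).
Mod 79: 819 ≡ 29; 29^71 ≡ 3 (mod 79).
Combine by CRT: x ≡ 55 (mod 59), x ≡ 3 (mod 79) ⇒ x ≡ 3005 (mod 4661).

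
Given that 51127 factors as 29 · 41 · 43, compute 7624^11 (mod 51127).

35713

Mod 29: 7624 ≡ 26; 26^11 ≡ 14 (mod 29).
Mod 41: 7624 ≡ 39; 39^11 ≡ 2 (mod 41).
Mod 43: 7624 ≡ 13; 13^11 ≡ 23 (mod 43).
Combine by CRT: x ≡ 14 (mod 29), x ≡ 2 (mod 41), x ≡ 23 (mod 43) ⇒ x ≡ 35713 (mod 51127).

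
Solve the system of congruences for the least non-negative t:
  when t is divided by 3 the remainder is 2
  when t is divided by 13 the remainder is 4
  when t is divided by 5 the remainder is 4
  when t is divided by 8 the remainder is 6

134

From t ≡ 2 (mod 3) write t = 2 + 3s. Substituting into t ≡ 4 (mod 13) gives 3s ≡ 2 (mod 13), and since 3⁻¹ ≡ 9 (mod 13), s ≡ 5. Hence t ≡ 2 + 3·5 = 17 (mod 39).
From t ≡ 17 (mod 39) write t = 17 + 39s. Substituting into t ≡ 4 (mod 5) gives 39s ≡ 2 (mod 5), and since 4⁻¹ ≡ 4 (mod 5), s ≡ 3. Hence t ≡ 17 + 39·3 = 134 (mod 195).
From t ≡ 134 (mod 195) write t = 134 + 195s. Substituting into t ≡ 6 (mod 8) gives 195s ≡ 0 (mod 8), and since 3⁻¹ ≡ 3 (mod 8), s ≡ 0. Hence t ≡ 134 + 195·0 = 134 (mod 1560).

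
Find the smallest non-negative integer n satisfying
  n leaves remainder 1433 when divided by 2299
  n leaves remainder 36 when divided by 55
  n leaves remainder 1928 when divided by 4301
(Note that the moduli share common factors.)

Combine the congruences pairwise.
gcd(2299, 55) = 11 and 11 | (36 − 1433), so the pair is consistent; merging gives n ≡ 6031 (mod 11495), where 11495 = lcm(2299, 55).
gcd(11495, 4301) = 11 and 11 | (1928 − 6031), so the pair is consistent; merging gives n ≡ 3305096 (mod 4494545), where 4494545 = lcm(11495, 4301).
The solution is unique modulo lcm(2299, 55, 4301) = 4494545.

3305096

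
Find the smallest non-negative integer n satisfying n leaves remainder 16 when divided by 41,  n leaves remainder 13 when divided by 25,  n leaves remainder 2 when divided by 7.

The moduli are pairwise coprime; M = 41·25·7 = 7175.
M/41 = 175; 175 ≡ 11 (mod 41); 11·15 ≡ 1, so inverse 15.
M/25 = 287; 287 ≡ 12 (mod 25); 12·23 ≡ 1, so inverse 23.
M/7 = 1025; 1025 ≡ 3 (mod 7); 3·5 ≡ 1, so inverse 5.
n ≡ 16·175·15 + 13·287·23 + 2·1025·5 = 138063.
138063 mod 7175 = 1738.

1738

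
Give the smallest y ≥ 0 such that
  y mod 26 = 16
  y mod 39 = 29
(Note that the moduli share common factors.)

Combine the congruences pairwise.
gcd(26, 39) = 13 and 13 | (29 − 16), so the pair is consistent; merging gives y ≡ 68 (mod 78), where 78 = lcm(26, 39).
The solution is unique modulo lcm(26, 39) = 78.

68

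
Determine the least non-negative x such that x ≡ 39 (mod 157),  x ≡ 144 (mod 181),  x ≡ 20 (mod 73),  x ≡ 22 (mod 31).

16363992

The moduli are pairwise coprime; N = 157·181·73·31 = 64307671.
N/157 = 409603; 409603 ≡ 147 (mod 157); 147·47 ≡ 1, so inverse 47.
N/181 = 355291; 355291 ≡ 169 (mod 181); 169·15 ≡ 1, so inverse 15.
N/73 = 880927; 880927 ≡ 36 (mod 73); 36·71 ≡ 1, so inverse 71.
N/31 = 2074441; 2074441 ≡ 14 (mod 31); 14·20 ≡ 1, so inverse 20.
x ≡ 39·409603·47 + 144·355291·15 + 20·880927·71 + 22·2074441·20 = 3681901239.
3681901239 mod 64307671 = 16363992.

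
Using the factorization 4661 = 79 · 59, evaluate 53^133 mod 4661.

Mod 79: 53 ≡ 53; by Fermat, exponent reduces to 133 mod 78 = 55; 53^55 ≡ 74 (mod 79).
Mod 59: 53 ≡ 53; by Fermat, exponent reduces to 133 mod 58 = 17; 53^17 ≡ 22 (mod 59).
Combine by CRT: x ≡ 74 (mod 79), x ≡ 22 (mod 59) ⇒ x ≡ 1733 (mod 4661).

1733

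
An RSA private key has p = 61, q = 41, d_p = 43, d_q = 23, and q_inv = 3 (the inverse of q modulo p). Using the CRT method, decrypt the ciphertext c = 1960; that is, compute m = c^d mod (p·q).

m₁ = c^(d_p) mod p: c ≡ 8 (mod 61), and 8^43 mod 61 = 24.
m₂ = c^(d_q) mod q: c ≡ 33 (mod 41), and 33^23 mod 41 = 21.
h = q_inv·(m₁ − m₂) mod p = 3·(24 − 21) mod 61 = 9.
m = m₂ + h·q = 21 + 9·41 = 390.

390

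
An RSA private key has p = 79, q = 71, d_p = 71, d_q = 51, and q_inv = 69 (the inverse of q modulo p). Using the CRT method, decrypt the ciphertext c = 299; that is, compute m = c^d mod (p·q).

m₁ = c^(d_p) mod p: c ≡ 62 (mod 79), and 62^71 mod 79 = 67.
m₂ = c^(d_q) mod q: c ≡ 15 (mod 71), and 15^51 mod 71 = 16.
h = q_inv·(m₁ − m₂) mod p = 69·(67 − 16) mod 79 = 43.
m = m₂ + h·q = 16 + 43·71 = 3069.

3069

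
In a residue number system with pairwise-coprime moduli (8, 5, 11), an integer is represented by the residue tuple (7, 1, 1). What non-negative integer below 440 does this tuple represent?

111

Combine the congruences pairwise.
From x ≡ 7 (mod 8) write x = 7 + 8t. Substituting into x ≡ 1 (mod 5) gives 8t ≡ 4 (mod 5), and since 3⁻¹ ≡ 2 (mod 5), t ≡ 3. Hence x ≡ 7 + 8·3 = 31 (mod 40).
From x ≡ 31 (mod 40) write x = 31 + 40t. Substituting into x ≡ 1 (mod 11) gives 40t ≡ 3 (mod 11), and since 7⁻¹ ≡ 8 (mod 11), t ≡ 2. Hence x ≡ 31 + 40·2 = 111 (mod 440).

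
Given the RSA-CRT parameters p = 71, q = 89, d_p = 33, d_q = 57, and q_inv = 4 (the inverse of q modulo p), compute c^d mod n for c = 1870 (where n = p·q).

m₁ = c^(d_p) mod p: c ≡ 24 (mod 71), and 24^33 mod 71 = 9.
m₂ = c^(d_q) mod q: c ≡ 1 (mod 89), and 1^57 mod 89 = 1.
h = q_inv·(m₁ − m₂) mod p = 4·(9 − 1) mod 71 = 32.
m = m₂ + h·q = 1 + 32·89 = 2849.

2849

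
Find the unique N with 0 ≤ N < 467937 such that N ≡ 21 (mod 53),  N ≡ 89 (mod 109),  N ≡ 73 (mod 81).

63091

Combine the congruences pairwise.
From N ≡ 21 (mod 53) write N = 21 + 53t. Substituting into N ≡ 89 (mod 109) gives 53t ≡ 68 (mod 109), and since 53⁻¹ ≡ 72 (mod 109), t ≡ 100. Hence N ≡ 21 + 53·100 = 5321 (mod 5777).
From N ≡ 5321 (mod 5777) write N = 5321 + 5777t. Substituting into N ≡ 73 (mod 81) gives 5777t ≡ 17 (mod 81), and since 26⁻¹ ≡ 53 (mod 81), t ≡ 10. Hence N ≡ 5321 + 5777·10 = 63091 (mod 467937).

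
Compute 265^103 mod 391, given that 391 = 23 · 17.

243

Mod 23: 265 ≡ 12; by Fermat, exponent reduces to 103 mod 22 = 15; 12^15 ≡ 13 (mod 23).
Mod 17: 265 ≡ 10; by Fermat, exponent reduces to 103 mod 16 = 7; 10^7 ≡ 5 (mod 17).
Combine by CRT: x ≡ 13 (mod 23), x ≡ 5 (mod 17) ⇒ x ≡ 243 (mod 391).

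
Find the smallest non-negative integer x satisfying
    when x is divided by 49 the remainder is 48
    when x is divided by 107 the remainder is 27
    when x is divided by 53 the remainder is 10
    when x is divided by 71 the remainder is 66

9519817

Combine the congruences pairwise.
From x ≡ 48 (mod 49) write x = 48 + 49t. Substituting into x ≡ 27 (mod 107) gives 49t ≡ 86 (mod 107), and since 49⁻¹ ≡ 83 (mod 107), t ≡ 76. Hence x ≡ 48 + 49·76 = 3772 (mod 5243).
From x ≡ 3772 (mod 5243) write x = 3772 + 5243t. Substituting into x ≡ 10 (mod 53) gives 5243t ≡ 1 (mod 53), and since 49⁻¹ ≡ 13 (mod 53), t ≡ 13. Hence x ≡ 3772 + 5243·13 = 71931 (mod 277879).
From x ≡ 71931 (mod 277879) write x = 71931 + 277879t. Substituting into x ≡ 66 (mod 71) gives 277879t ≡ 58 (mod 71), and since 56⁻¹ ≡ 52 (mod 71), t ≡ 34. Hence x ≡ 71931 + 277879·34 = 9519817 (mod 19729409).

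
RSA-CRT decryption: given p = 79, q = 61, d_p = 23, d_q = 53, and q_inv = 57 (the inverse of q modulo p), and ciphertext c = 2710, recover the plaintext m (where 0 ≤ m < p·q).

m₁ = c^(d_p) mod p: c ≡ 24 (mod 79), and 24^23 mod 79 = 56.
m₂ = c^(d_q) mod q: c ≡ 26 (mod 61), and 26^53 mod 61 = 18.
h = q_inv·(m₁ − m₂) mod p = 57·(56 − 18) mod 79 = 33.
m = m₂ + h·q = 18 + 33·61 = 2031.

2031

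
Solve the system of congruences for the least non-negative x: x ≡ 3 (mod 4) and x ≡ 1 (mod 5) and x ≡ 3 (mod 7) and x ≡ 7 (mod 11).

1151

The moduli are pairwise coprime; N = 4·5·7·11 = 1540.
N/4 = 385; 385 ≡ 1 (mod 4), inverse 1.
N/5 = 308; 308 ≡ 3 (mod 5); 3·2 ≡ 1, so inverse 2.
N/7 = 220; 220 ≡ 3 (mod 7); 3·5 ≡ 1, so inverse 5.
N/11 = 140; 140 ≡ 8 (mod 11); 8·7 ≡ 1, so inverse 7.
x ≡ 3·385·1 + 1·308·2 + 3·220·5 + 7·140·7 = 11931.
11931 mod 1540 = 1151.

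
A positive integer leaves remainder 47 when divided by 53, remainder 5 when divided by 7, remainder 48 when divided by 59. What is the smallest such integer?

From n ≡ 47 (mod 53) write n = 47 + 53t. Substituting into n ≡ 5 (mod 7) gives 53t ≡ 0 (mod 7), and since 4⁻¹ ≡ 2 (mod 7), t ≡ 0. Hence n ≡ 47 + 53·0 = 47 (mod 371).
From n ≡ 47 (mod 371) write n = 47 + 371t. Substituting into n ≡ 48 (mod 59) gives 371t ≡ 1 (mod 59), and since 17⁻¹ ≡ 7 (mod 59), t ≡ 7. Hence n ≡ 47 + 371·7 = 2644 (mod 21889).

2644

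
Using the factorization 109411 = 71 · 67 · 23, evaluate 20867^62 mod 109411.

84114

Mod 71: 20867 ≡ 64; 64^62 ≡ 50 (mod 71).
Mod 67: 20867 ≡ 30; 30^62 ≡ 29 (mod 67).
Mod 23: 20867 ≡ 6; by Fermat, exponent reduces to 62 mod 22 = 18; 6^18 ≡ 3 (mod 23).
Combine by CRT: x ≡ 50 (mod 71), x ≡ 29 (mod 67), x ≡ 3 (mod 23) ⇒ x ≡ 84114 (mod 109411).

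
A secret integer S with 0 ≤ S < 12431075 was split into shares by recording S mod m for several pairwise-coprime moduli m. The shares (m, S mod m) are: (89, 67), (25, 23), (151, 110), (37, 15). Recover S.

2848423

The moduli are pairwise coprime; N = 89·25·151·37 = 12431075.
N/89 = 139675; 139675 ≡ 34 (mod 89); 34·55 ≡ 1, so inverse 55.
N/25 = 497243; 497243 ≡ 18 (mod 25); 18·7 ≡ 1, so inverse 7.
N/151 = 82325; 82325 ≡ 30 (mod 151); 30·146 ≡ 1, so inverse 146.
N/37 = 335975; 335975 ≡ 15 (mod 37); 15·5 ≡ 1, so inverse 5.
S ≡ 67·139675·55 + 23·497243·7 + 110·82325·146 + 15·335975·5 = 1942096123.
1942096123 mod 12431075 = 2848423.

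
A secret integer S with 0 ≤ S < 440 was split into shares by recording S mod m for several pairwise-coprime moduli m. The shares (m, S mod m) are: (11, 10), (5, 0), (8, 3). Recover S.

395

From S ≡ 10 (mod 11) write S = 10 + 11t. Substituting into S ≡ 0 (mod 5) gives 11t ≡ 0 (mod 5), and since 1⁻¹ ≡ 1 (mod 5), t ≡ 0. Hence S ≡ 10 + 11·0 = 10 (mod 55).
From S ≡ 10 (mod 55) write S = 10 + 55t. Substituting into S ≡ 3 (mod 8) gives 55t ≡ 1 (mod 8), and since 7⁻¹ ≡ 7 (mod 8), t ≡ 7. Hence S ≡ 10 + 55·7 = 395 (mod 440).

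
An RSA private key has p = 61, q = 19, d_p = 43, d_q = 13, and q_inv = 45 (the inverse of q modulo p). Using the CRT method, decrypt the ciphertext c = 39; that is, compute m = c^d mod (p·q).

m₁ = c^(d_p) mod p: c ≡ 39 (mod 61), and 39^43 mod 61 = 46.
m₂ = c^(d_q) mod q: c ≡ 1 (mod 19), and 1^13 mod 19 = 1.
h = q_inv·(m₁ − m₂) mod p = 45·(46 − 1) mod 61 = 12.
m = m₂ + h·q = 1 + 12·19 = 229.

229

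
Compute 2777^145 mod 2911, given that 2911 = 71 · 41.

1315

Mod 71: 2777 ≡ 8; by Fermat, exponent reduces to 145 mod 70 = 5; 8^5 ≡ 37 (mod 71).
Mod 41: 2777 ≡ 30; by Fermat, exponent reduces to 145 mod 40 = 25; 30^25 ≡ 3 (mod 41).
Combine by CRT: x ≡ 37 (mod 71), x ≡ 3 (mod 41) ⇒ x ≡ 1315 (mod 2911).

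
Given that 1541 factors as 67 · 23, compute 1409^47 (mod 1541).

Mod 67: 1409 ≡ 2; 2^47 ≡ 31 (mod 67).
Mod 23: 1409 ≡ 6; by Fermat, exponent reduces to 47 mod 22 = 3; 6^3 ≡ 9 (mod 23).
Combine by CRT: x ≡ 31 (mod 67), x ≡ 9 (mod 23) ⇒ x ≡ 768 (mod 1541).

768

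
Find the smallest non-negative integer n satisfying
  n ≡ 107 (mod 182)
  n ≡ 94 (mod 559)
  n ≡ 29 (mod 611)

gcd(182, 559) = 13 and 13 | (94 − 107), so the pair is consistent; merging gives n ≡ 653 (mod 7826), where 7826 = lcm(182, 559).
gcd(7826, 611) = 13 and 13 | (29 − 653), so the pair is consistent; merging gives n ≡ 164999 (mod 367822), where 367822 = lcm(7826, 611).
The solution is unique modulo lcm(182, 559, 611) = 367822.

164999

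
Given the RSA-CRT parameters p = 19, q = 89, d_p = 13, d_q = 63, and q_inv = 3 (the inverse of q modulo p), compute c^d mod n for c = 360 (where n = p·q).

1367

m₁ = c^(d_p) mod p: c ≡ 18 (mod 19), and 18^13 mod 19 = 18.
m₂ = c^(d_q) mod q: c ≡ 4 (mod 89), and 4^63 mod 89 = 32.
h = q_inv·(m₁ − m₂) mod p = 3·(18 − 32) mod 19 = 15.
m = m₂ + h·q = 32 + 15·89 = 1367.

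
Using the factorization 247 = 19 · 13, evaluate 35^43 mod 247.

74

Mod 19: 35 ≡ 16; by Fermat, exponent reduces to 43 mod 18 = 7; 16^7 ≡ 17 (mod 19).
Mod 13: 35 ≡ 9; by Fermat, exponent reduces to 43 mod 12 = 7; 9^7 ≡ 9 (mod 13).
Combine by CRT: x ≡ 17 (mod 19), x ≡ 9 (mod 13) ⇒ x ≡ 74 (mod 247).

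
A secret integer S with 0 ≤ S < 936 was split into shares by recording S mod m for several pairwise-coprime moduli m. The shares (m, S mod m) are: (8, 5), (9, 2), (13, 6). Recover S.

461

Combine the congruences pairwise.
From S ≡ 5 (mod 8) write S = 5 + 8t. Substituting into S ≡ 2 (mod 9) gives 8t ≡ 6 (mod 9), and since 8⁻¹ ≡ 8 (mod 9), t ≡ 3. Hence S ≡ 5 + 8·3 = 29 (mod 72).
From S ≡ 29 (mod 72) write S = 29 + 72t. Substituting into S ≡ 6 (mod 13) gives 72t ≡ 3 (mod 13), and since 7⁻¹ ≡ 2 (mod 13), t ≡ 6. Hence S ≡ 29 + 72·6 = 461 (mod 936).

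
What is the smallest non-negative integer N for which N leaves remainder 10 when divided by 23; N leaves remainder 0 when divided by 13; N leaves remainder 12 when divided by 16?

3276

From N ≡ 10 (mod 23) write N = 10 + 23t. Substituting into N ≡ 0 (mod 13) gives 23t ≡ 3 (mod 13), and since 10⁻¹ ≡ 4 (mod 13), t ≡ 12. Hence N ≡ 10 + 23·12 = 286 (mod 299).
From N ≡ 286 (mod 299) write N = 286 + 299t. Substituting into N ≡ 12 (mod 16) gives 299t ≡ 14 (mod 16), and since 11⁻¹ ≡ 3 (mod 16), t ≡ 10. Hence N ≡ 286 + 299·10 = 3276 (mod 4784).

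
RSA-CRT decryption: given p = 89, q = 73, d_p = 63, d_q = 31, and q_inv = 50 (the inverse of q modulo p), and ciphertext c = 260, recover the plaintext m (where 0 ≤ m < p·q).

m₁ = c^(d_p) mod p: c ≡ 82 (mod 89), and 82^63 mod 89 = 59.
m₂ = c^(d_q) mod q: c ≡ 41 (mod 73), and 41^31 mod 73 = 69.
h = q_inv·(m₁ − m₂) mod p = 50·(59 − 69) mod 89 = 34.
m = m₂ + h·q = 69 + 34·73 = 2551.

2551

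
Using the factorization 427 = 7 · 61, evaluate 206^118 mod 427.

186

Mod 7: 206 ≡ 3; by Fermat, exponent reduces to 118 mod 6 = 4; 3^4 ≡ 4 (mod 7).
Mod 61: 206 ≡ 23; by Fermat, exponent reduces to 118 mod 60 = 58; 23^58 ≡ 3 (mod 61).
Combine by CRT: x ≡ 4 (mod 7), x ≡ 3 (mod 61) ⇒ x ≡ 186 (mod 427).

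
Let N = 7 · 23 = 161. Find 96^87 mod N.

Mod 7: 96 ≡ 5; by Fermat, exponent reduces to 87 mod 6 = 3; 5^3 ≡ 6 (mod 7).
Mod 23: 96 ≡ 4; by Fermat, exponent reduces to 87 mod 22 = 21; 4^21 ≡ 6 (mod 23).
Combine by CRT: x ≡ 6 (mod 7), x ≡ 6 (mod 23) ⇒ x ≡ 6 (mod 161).

6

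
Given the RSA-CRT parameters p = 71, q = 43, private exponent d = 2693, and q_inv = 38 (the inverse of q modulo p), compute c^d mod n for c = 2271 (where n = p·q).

1632

d_p = d mod (p−1) = 2693 mod 70 = 33; d_q = d mod (q−1) = 5.
m₁ = c^(d_p) mod p: c ≡ 70 (mod 71), and 70^33 mod 71 = 70.
m₂ = c^(d_q) mod q: c ≡ 35 (mod 43), and 35^5 mod 43 = 41.
h = q_inv·(m₁ − m₂) mod p = 38·(70 − 41) mod 71 = 37.
m = m₂ + h·q = 41 + 37·43 = 1632.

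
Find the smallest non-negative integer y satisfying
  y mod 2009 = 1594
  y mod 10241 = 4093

188431

gcd(2009, 10241) = 49 and 49 | (4093 − 1594), so the pair is consistent; merging gives y ≡ 188431 (mod 419881), where 419881 = lcm(2009, 10241).
The solution is unique modulo lcm(2009, 10241) = 419881.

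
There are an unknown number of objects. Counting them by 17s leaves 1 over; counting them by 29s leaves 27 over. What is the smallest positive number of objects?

375

From N ≡ 1 (mod 17) write N = 1 + 17t. Substituting into N ≡ 27 (mod 29) gives 17t ≡ 26 (mod 29), and since 17⁻¹ ≡ 12 (mod 29), t ≡ 22. Hence N ≡ 1 + 17·22 = 375 (mod 493).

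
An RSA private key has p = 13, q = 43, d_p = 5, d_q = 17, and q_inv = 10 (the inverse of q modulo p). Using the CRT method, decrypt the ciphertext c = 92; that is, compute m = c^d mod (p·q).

79

m₁ = c^(d_p) mod p: c ≡ 1 (mod 13), and 1^5 mod 13 = 1.
m₂ = c^(d_q) mod q: c ≡ 6 (mod 43), and 6^17 mod 43 = 36.
h = q_inv·(m₁ − m₂) mod p = 10·(1 − 36) mod 13 = 1.
m = m₂ + h·q = 36 + 1·43 = 79.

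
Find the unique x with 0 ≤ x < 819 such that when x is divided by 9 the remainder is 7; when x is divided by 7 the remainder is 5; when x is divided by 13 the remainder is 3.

The moduli are pairwise coprime; N = 9·7·13 = 819.
N/9 = 91; 91 ≡ 1 (mod 9), inverse 1.
N/7 = 117; 117 ≡ 5 (mod 7); 5·3 ≡ 1, so inverse 3.
N/13 = 63; 63 ≡ 11 (mod 13); 11·6 ≡ 1, so inverse 6.
x ≡ 7·91·1 + 5·117·3 + 3·63·6 = 3526.
3526 mod 819 = 250.

250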